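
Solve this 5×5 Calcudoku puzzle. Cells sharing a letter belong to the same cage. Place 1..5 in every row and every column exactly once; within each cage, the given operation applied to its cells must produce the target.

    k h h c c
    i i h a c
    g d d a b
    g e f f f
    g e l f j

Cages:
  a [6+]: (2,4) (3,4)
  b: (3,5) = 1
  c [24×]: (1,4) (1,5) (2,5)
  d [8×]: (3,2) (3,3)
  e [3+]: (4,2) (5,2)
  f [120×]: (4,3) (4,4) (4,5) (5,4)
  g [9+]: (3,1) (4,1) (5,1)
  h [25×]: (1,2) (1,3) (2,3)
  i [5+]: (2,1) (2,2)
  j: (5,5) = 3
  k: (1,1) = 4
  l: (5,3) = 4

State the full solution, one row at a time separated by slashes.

4 5 1 3 2 / 2 3 5 1 4 / 3 4 2 5 1 / 1 2 3 4 5 / 5 1 4 2 3

K is a freebie; hence (1,1) = 4.
The 3 cells of cage h must have product 25, leaving (1,2) = 5.
The 3 cells of cage h must have product 25; hence (1,3) = 1.
Cage h has product 25, which forces (2,3) = 5.
Cage b is given; hence (3,5) = 1.
Cage l is a single given cell; hence (5,3) = 4.
Cage j is a single given cell, which forces (5,5) = 3.
The 3 cells of cage c must have product 24; hence (1,4) = 3.
3 is placed in column 5; hence (1,5) = 2.
Cage c has product 24, which forces (2,5) = 4.
The two cells of cage d must have product 8, which forces (3,2) = 4.
4 is placed in column 3; hence (3,3) = 2.
Row 3 now contains 2, so (3,4) = 5.
Column 3 already has 2; hence (4,3) = 3.
4 is placed in column 5, which forces (4,5) = 5.
5 is placed in column 4; hence (5,4) = 2.
Column 4 now contains 2, which forces (2,4) = 1.
5 is placed in row 3, which forces (3,1) = 3.
Row 4 now contains 5; hence (4,1) = 1.
Cage e's pair has sum 3, leaving (4,2) = 2.
Column 4 now contains 2; hence (4,4) = 4.
Cage g needs sum 9; hence (5,1) = 5.
Row 5 already has 2, so (5,2) = 1.
Column 1 now contains 3, which forces (2,1) = 2.
Column 2 now contains 2, so (2,2) = 3.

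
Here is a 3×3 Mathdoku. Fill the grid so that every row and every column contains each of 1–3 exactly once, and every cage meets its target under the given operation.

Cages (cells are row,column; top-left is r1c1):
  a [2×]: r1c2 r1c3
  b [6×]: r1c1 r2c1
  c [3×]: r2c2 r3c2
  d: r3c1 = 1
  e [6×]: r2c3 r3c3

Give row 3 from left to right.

D is a freebie, leaving r3c1 = 1.
1 is placed in row 3, which forces r3c2 = 3.
Row 3 already has 3; hence r3c3 = 2.
Cage a's pair has product 2, so r1c2 = 2.
2 is placed in column 3, leaving r1c3 = 1.
3 is placed in column 2, which forces r2c2 = 1.
2 is placed in column 3, so r2c3 = 3.
Row 1 now contains 2, which forces r1c1 = 3.
3 is placed in row 2, so r2c1 = 2.
Filled in: 3 2 1 / 2 1 3 / 1 3 2.

1 3 2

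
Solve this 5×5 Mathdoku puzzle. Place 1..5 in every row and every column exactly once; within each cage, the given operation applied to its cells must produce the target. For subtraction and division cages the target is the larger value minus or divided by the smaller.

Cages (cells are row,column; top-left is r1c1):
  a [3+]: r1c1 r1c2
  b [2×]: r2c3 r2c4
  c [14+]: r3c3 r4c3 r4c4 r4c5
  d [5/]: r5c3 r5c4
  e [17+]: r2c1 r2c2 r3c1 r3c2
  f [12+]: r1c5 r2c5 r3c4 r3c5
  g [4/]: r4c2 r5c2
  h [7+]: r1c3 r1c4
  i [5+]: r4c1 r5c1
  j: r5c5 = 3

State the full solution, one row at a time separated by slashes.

Cage j is a single given cell; hence r5c5 = 3.
In row 5, 2 can only go at r5c1, so r5c1 = 2.
Column 1 now contains 2, so r1c1 = 1.
The two cells of cage a must have sum 3, leaving r1c2 = 2.
The two cells of cage i must have sum 5; hence r4c1 = 3.
Row 1 needs a 5, and only r1c5 is open for it.
Row 2 needs a 3, and only r2c2 is open for it.
The 4 cells of cage e must have sum 17, leaving r2c1 = 5.
Cage e has sum 17; hence r3c1 = 4.
Column 2 already has 3, which forces r3c2 = 5.
4 is placed in row 3, which forces r3c3 = 3.
Column 3 already has 3, which forces r1c3 = 4.
Cage h's pair has sum 7, so r1c4 = 3.
Cage f has sum 12, so r2c5 = 4.
Column 5 already has 4, so r4c5 = 2.
The 4 cells of cage f must have sum 12; hence r3c4 = 2.
2 is placed in column 5, so r3c5 = 1.
2 is placed in row 4, which forces r4c3 = 5.
Cage c needs sum 14, so r4c4 = 4.
Column 3 now contains 5, so r5c3 = 1.
Row 5 already has 1, which forces r5c4 = 5.
Column 3 now contains 1, so r2c3 = 2.
Column 4 now contains 2, leaving r2c4 = 1.
Row 4 already has 4, leaving r4c2 = 1.
Row 5 already has 1; hence r5c2 = 4.

1 2 4 3 5 / 5 3 2 1 4 / 4 5 3 2 1 / 3 1 5 4 2 / 2 4 1 5 3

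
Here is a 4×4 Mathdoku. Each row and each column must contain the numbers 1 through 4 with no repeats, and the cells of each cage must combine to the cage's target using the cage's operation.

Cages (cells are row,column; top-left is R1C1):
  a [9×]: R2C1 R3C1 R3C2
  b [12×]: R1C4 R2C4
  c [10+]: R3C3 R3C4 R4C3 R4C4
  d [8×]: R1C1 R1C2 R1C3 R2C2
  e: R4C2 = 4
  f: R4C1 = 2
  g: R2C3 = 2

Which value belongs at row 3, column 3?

The 3 cells of cage a must have product 9, so R2C1 = 3.
The 4 cells of cage d must have product 8, leaving R2C2 = 1.
G is a freebie, so R2C3 = 2.
Row 2 already has 3, leaving R2C4 = 4.
Cage a needs product 9, leaving R3C1 = 1.
Cage a needs product 9, which forces R3C2 = 3.
Row 3 already has 3, so R3C3 = 4.
Row 3 already has 3, leaving R3C4 = 2.
Cage f is a single given cell, so R4C1 = 2.
Cage e is a single given cell, so R4C2 = 4.
Column 1 already has 2; hence R1C1 = 4.
Column 2 already has 4, leaving R1C2 = 2.
4 is placed in column 3, leaving R1C3 = 1.
Column 4 already has 4, so R1C4 = 3.
1 is placed in column 3; hence R4C3 = 3.
3 is placed in column 4, so R4C4 = 1.
Filled in: 4 2 1 3 / 3 1 2 4 / 1 3 4 2 / 2 4 3 1.

4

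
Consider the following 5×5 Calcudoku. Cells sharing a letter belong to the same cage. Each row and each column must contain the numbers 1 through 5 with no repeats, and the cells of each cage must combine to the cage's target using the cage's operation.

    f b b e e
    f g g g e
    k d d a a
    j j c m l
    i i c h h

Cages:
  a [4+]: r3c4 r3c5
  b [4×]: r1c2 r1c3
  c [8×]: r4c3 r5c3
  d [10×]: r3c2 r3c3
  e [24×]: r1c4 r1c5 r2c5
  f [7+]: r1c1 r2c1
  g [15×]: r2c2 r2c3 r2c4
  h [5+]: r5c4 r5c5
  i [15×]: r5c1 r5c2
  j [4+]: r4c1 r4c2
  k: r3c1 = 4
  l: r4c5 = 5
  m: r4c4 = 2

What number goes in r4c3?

4

K is a freebie; hence r3c1 = 4.
M is a freebie, so r4c4 = 2.
Cage l is a single given cell, so r4c5 = 5.
Row 4 already has 2, so r4c3 = 4.
The two cells of cage c must have product 8, which forces r5c3 = 2.
The two cells of cage b must have product 4, which forces r1c2 = 4.
4 is placed in column 3, so r1c3 = 1.
4 is placed in row 1, which forces r1c4 = 3.
Row 1 now contains 3, leaving r1c5 = 2.
Cage d needs two cells with product 10, which forces r3c2 = 2.
2 is placed in column 3, leaving r3c3 = 5.
3 is placed in column 4, which forces r3c4 = 1.
Row 3 already has 1, so r3c5 = 3.
Column 4 already has 1, so r5c4 = 4.
Row 5 already has 4, which forces r5c5 = 1.
2 is placed in row 1, so r1c1 = 5.
Cage f needs two cells with sum 7, leaving r2c1 = 2.
Cage g needs product 15; hence r2c2 = 1.
5 is placed in column 3, so r2c3 = 3.
Column 4 already has 1, so r2c4 = 5.
Column 5 now contains 3, so r2c5 = 4.
1 is placed in column 2, so r4c2 = 3.
Column 1 already has 5, leaving r5c1 = 3.
3 is placed in column 2, leaving r5c2 = 5.
Row 4 already has 3, leaving r4c1 = 1.
Filled in: 5 4 1 3 2 / 2 1 3 5 4 / 4 2 5 1 3 / 1 3 4 2 5 / 3 5 2 4 1.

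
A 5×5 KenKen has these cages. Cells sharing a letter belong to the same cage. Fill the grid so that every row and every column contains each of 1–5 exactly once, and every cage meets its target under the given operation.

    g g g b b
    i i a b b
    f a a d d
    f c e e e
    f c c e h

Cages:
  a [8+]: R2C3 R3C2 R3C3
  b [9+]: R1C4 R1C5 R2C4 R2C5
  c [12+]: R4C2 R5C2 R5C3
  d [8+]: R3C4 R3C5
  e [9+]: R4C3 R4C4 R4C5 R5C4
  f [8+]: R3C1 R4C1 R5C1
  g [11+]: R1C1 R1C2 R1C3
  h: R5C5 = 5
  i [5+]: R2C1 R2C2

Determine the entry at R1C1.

5

H is a freebie, leaving R5C5 = 5.
The two cells of cage d must have sum 8, which forces R3C4 = 5.
5 is placed in column 5, so R3C5 = 3.
Cage c has sum 12; hence R4C2 = 5.
Row 1 needs a 3, and only R1C4 is open for it.
Cage b has sum 9; hence R1C5 = 1.
Cage b has sum 9, which forces R2C4 = 1.
Cage b needs sum 9; hence R2C5 = 4.
Column 4 now contains 1, which forces R4C4 = 4.
4 is placed in column 5, which forces R4C5 = 2.
Column 4 now contains 1, leaving R5C4 = 2.
Cage e needs sum 9, so R4C3 = 1.
Row 4 now contains 1; hence R4C1 = 3.
3 is placed in column 1, so R2C1 = 2.
Cage i needs two cells with sum 5, which forces R2C2 = 3.
Row 2 already has 3, so R2C3 = 5.
Column 2 already has 3; hence R5C2 = 4.
Row 5 now contains 4, which forces R5C3 = 3.
The 3 cells of cage g must have sum 11, leaving R1C1 = 5.
4 is placed in column 2, which forces R1C2 = 2.
The 3 cells of cage g must have sum 11; hence R1C3 = 4.
Cage f needs sum 8, leaving R3C1 = 4.
Cage a has sum 8, leaving R3C2 = 1.
The 3 cells of cage a must have sum 8; hence R3C3 = 2.
Row 5 now contains 4; hence R5C1 = 1.
The full grid is 5 2 4 3 1 / 2 3 5 1 4 / 4 1 2 5 3 / 3 5 1 4 2 / 1 4 3 2 5.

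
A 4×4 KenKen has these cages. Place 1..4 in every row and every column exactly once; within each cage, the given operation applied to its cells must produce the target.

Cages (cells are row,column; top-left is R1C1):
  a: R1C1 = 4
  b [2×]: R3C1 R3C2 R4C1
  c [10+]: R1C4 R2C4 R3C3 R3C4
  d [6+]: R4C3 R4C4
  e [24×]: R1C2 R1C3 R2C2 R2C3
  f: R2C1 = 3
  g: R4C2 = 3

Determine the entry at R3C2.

Cage a is a single given cell, leaving R1C1 = 4.
Cage f is a single given cell, so R2C1 = 3.
Cage b needs product 2, so R3C1 = 2.
Cage b has product 2; hence R3C2 = 1.
Cage b has product 2, which forces R4C1 = 1.
Cage g is given, so R4C2 = 3.
3 is placed in column 2, so R1C2 = 2.
The 4 cells of cage e must have product 24, which forces R1C3 = 3.
2 is placed in row 1, which forces R1C4 = 1.
The 4 cells of cage e must have product 24, so R2C2 = 4.
Cage e has product 24, which forces R2C3 = 1.
Column 4 already has 1, leaving R2C4 = 2.
Column 3 now contains 3, so R3C3 = 4.
Row 3 now contains 4; hence R3C4 = 3.
4 is placed in column 3, so R4C3 = 2.
Column 4 already has 2, so R4C4 = 4.
Completed grid: 4 2 3 1 / 3 4 1 2 / 2 1 4 3 / 1 3 2 4.

1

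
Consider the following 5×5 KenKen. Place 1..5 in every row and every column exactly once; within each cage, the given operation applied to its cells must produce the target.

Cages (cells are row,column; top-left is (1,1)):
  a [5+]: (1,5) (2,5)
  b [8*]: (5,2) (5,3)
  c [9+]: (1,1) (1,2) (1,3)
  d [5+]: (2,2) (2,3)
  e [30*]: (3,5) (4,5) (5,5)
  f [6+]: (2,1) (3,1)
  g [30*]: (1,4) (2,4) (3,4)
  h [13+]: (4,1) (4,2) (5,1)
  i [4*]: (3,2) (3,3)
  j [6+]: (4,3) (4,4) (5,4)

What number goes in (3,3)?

4

In row 5, 1 can only go at (5,4), so (5,4) = 1.
In row 4, 1 can only go at (4,3), so (4,3) = 1.
Cage i's pair has product 4; hence (3,2) = 1.
Column 3 already has 1, leaving (3,3) = 4.
Cage j has sum 6; hence (4,4) = 4.
4 is placed in column 3; hence (5,3) = 2.
Cage d needs two cells with sum 5, which forces (2,2) = 2.
2 is placed in column 3, so (2,3) = 3.
Row 2 now contains 3, leaving (2,4) = 5.
The 3 cells of cage h must have sum 13, so (4,1) = 3.
Row 4 already has 4; hence (4,2) = 5.
5 is placed in row 4, leaving (4,5) = 2.
Cage h has sum 13, so (5,1) = 5.
Row 5 already has 2, so (5,2) = 4.
Row 5 now contains 5, leaving (5,5) = 3.
The 3 cells of cage c must have sum 9, so (1,1) = 1.
4 is placed in column 2; hence (1,2) = 3.
Column 3 now contains 3, which forces (1,3) = 5.
3 is placed in row 1, leaving (1,4) = 2.
Row 1 now contains 1, so (1,5) = 4.
Cage f needs two cells with sum 6, which forces (2,1) = 4.
Column 5 already has 4, which forces (2,5) = 1.
Column 1 already has 5, so (3,1) = 2.
Column 4 already has 2; hence (3,4) = 3.
Column 5 already has 3; hence (3,5) = 5.
Filled in: 1 3 5 2 4 / 4 2 3 5 1 / 2 1 4 3 5 / 3 5 1 4 2 / 5 4 2 1 3.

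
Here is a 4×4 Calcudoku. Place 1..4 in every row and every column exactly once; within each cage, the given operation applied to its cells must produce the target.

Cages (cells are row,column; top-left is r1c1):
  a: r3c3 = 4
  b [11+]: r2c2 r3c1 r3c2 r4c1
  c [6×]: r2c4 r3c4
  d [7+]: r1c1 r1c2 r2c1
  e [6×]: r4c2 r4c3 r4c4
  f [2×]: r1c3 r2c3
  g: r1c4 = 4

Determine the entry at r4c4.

Cage g is a single given cell, so r1c4 = 4.
Cage a is a single given cell; hence r3c3 = 4.
The only place for 1 in row 2 is r2c3.
Column 3 already has 1; hence r1c3 = 2.
Column 3 now contains 2, leaving r4c3 = 3.
Cage d has sum 7; hence r1c1 = 1.
The 3 cells of cage d must have sum 7, leaving r1c2 = 3.
The 3 cells of cage d must have sum 7; hence r2c1 = 3.
Row 2 already has 3, which forces r2c4 = 2.
3 is placed in column 1, which forces r3c1 = 2.
2 is placed in row 3; hence r3c2 = 1.
Column 4 already has 2; hence r3c4 = 3.
2 is placed in column 1; hence r4c1 = 4.
Column 2 already has 1, so r4c2 = 2.
Column 4 already has 2, leaving r4c4 = 1.
Row 2 already has 2; hence r2c2 = 4.
Completed grid: 1 3 2 4 / 3 4 1 2 / 2 1 4 3 / 4 2 3 1.

1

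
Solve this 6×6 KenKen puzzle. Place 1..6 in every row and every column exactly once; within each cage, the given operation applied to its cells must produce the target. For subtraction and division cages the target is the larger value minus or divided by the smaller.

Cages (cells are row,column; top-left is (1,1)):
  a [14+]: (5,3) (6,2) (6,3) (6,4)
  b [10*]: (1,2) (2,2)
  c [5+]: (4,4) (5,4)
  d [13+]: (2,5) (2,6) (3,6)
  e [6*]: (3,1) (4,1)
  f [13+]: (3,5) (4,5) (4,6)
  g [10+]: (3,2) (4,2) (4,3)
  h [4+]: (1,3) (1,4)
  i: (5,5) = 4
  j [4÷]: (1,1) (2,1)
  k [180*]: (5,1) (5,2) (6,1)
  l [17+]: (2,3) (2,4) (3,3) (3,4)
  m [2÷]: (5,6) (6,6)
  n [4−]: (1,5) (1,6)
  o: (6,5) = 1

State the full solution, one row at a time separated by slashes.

The 3 cells of cage k must have product 180, which forces (5,1) = 5.
The 3 cells of cage k must have product 180, leaving (5,2) = 6.
I is a freebie, so (5,5) = 4.
The 3 cells of cage k must have product 180, leaving (6,1) = 6.
Cage o is given, so (6,5) = 1.
In row 1, 4 can only go at (1,1), so (1,1) = 4.
4 is placed in column 1, so (2,1) = 1.
The only place for 5 in row 1 is (1,2).
Column 2 already has 5, leaving (2,2) = 2.
The only place for 1 in row 4 is (4,2).
Column 6 needs a 1, and only (5,6) is open for it.
The two cells of cage m must have quotient 2, which forces (6,6) = 2.
Cage n needs two cells with difference 4, which forces (1,5) = 2.
2 is placed in column 6, so (1,6) = 6.
Cage a needs sum 14, which forces (5,3) = 2.
Row 5 already has 2, leaving (5,4) = 3.
Cage h's pair has sum 4, so (1,3) = 3.
Column 4 already has 3, leaving (1,4) = 1.
Column 4 already has 3, leaving (4,4) = 2.
Cage e's pair has product 6; hence (3,1) = 2.
Cage l needs sum 17, which forces (3,3) = 1.
Row 4 already has 2, which forces (4,1) = 3.
Row 4 already has 3, which forces (4,5) = 6.
Cage a needs sum 14, leaving (6,2) = 3.
6 is placed in column 5, leaving (2,5) = 5.
The 3 cells of cage d must have sum 13; hence (2,6) = 3.
Column 2 now contains 3, leaving (3,2) = 4.
Cage f needs sum 13; hence (3,5) = 3.
Cage d needs sum 13, leaving (3,6) = 5.
Row 4 already has 6, leaving (4,3) = 5.
Cage f needs sum 13, which forces (4,6) = 4.
5 is placed in column 3, so (6,3) = 4.
Row 6 now contains 4, leaving (6,4) = 5.
5 is placed in row 2, so (2,3) = 6.
The 4 cells of cage l must have sum 17, leaving (2,4) = 4.
Row 3 already has 5; hence (3,4) = 6.

4 5 3 1 2 6 / 1 2 6 4 5 3 / 2 4 1 6 3 5 / 3 1 5 2 6 4 / 5 6 2 3 4 1 / 6 3 4 5 1 2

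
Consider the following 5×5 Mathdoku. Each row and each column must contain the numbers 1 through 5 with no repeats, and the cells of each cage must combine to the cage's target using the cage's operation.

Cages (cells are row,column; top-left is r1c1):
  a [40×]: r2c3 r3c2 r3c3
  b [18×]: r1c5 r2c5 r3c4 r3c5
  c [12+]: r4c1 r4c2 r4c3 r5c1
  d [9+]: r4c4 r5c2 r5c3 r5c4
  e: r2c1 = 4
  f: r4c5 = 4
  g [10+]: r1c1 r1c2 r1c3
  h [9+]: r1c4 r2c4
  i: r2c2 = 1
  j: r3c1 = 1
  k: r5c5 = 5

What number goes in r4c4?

E is a freebie; hence r2c1 = 4.
Cage i is a single given cell; hence r2c2 = 1.
4 is placed in row 2, so r2c4 = 5.
Cage j is a single given cell; hence r3c1 = 1.
Cage b has product 18, leaving r3c4 = 3.
Row 3 already has 1; hence r3c5 = 2.
Cage f is given, so r4c5 = 4.
Cage k is given; hence r5c5 = 5.
Column 4 already has 5, leaving r1c4 = 4.
The 4 cells of cage b must have product 18, which forces r1c5 = 1.
5 is placed in row 2, so r2c3 = 2.
Column 5 now contains 2, leaving r2c5 = 3.
Column 4 already has 4, leaving r5c4 = 1.
1 is placed in column 4, leaving r4c4 = 2.
Cage d needs sum 9, leaving r5c2 = 2.
Row 5 already has 1, leaving r5c3 = 4.
Cage g needs sum 10, leaving r1c1 = 2.
The 3 cells of cage a must have product 40; hence r3c2 = 4.
Column 3 already has 4, leaving r3c3 = 5.
Cage c has sum 12, which forces r4c1 = 5.
2 is placed in row 4, so r4c2 = 3.
The 4 cells of cage c must have sum 12, leaving r4c3 = 1.
2 is placed in row 5, which forces r5c1 = 3.
Column 2 already has 3, leaving r1c2 = 5.
Column 3 already has 5, so r1c3 = 3.
Completed grid: 2 5 3 4 1 / 4 1 2 5 3 / 1 4 5 3 2 / 5 3 1 2 4 / 3 2 4 1 5.

2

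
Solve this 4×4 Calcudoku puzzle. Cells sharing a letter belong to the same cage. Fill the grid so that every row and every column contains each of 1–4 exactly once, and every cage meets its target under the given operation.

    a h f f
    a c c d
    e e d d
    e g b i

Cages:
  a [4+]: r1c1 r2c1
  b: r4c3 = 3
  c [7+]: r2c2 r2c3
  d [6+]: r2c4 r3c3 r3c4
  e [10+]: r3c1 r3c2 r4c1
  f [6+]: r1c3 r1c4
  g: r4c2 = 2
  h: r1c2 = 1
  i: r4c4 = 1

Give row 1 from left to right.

3 1 2 4

H is a freebie, which forces r1c2 = 1.
Cage g is a single given cell; hence r4c2 = 2.
Cage b is a single given cell, which forces r4c3 = 3.
Cage i is given; hence r4c4 = 1.
Row 1 now contains 1, which forces r1c1 = 3.
The two cells of cage a must have sum 4, so r2c1 = 1.
Cage c's pair has sum 7, leaving r2c2 = 3.
3 is placed in column 3, so r2c3 = 4.
Row 2 now contains 3, which forces r2c4 = 2.
Cage e has sum 10; hence r3c1 = 2.
The 3 cells of cage e must have sum 10, which forces r3c2 = 4.
Cage d needs sum 6; hence r3c3 = 1.
Column 4 now contains 2, leaving r3c4 = 3.
Row 4 now contains 3; hence r4c1 = 4.
Column 3 now contains 4, so r1c3 = 2.
Column 4 now contains 2, which forces r1c4 = 4.
Filled in: 3 1 2 4 / 1 3 4 2 / 2 4 1 3 / 4 2 3 1.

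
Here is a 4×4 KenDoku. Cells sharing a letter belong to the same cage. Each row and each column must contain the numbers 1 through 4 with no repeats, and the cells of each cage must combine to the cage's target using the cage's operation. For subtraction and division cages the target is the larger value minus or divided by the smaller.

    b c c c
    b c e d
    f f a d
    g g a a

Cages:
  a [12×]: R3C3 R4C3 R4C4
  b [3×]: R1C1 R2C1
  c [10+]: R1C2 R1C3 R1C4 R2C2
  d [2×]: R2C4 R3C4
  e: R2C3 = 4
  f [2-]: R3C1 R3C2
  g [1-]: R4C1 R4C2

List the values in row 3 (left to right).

4 2 3 1

Cage e is a single given cell, so R2C3 = 4.
In column 4, 3 can only go at R1C4, so R1C4 = 3.
Row 1 now contains 3, leaving R1C1 = 1.
Cage c needs sum 10; hence R1C2 = 4.
Row 1 already has 1; hence R1C3 = 2.
Cage b's pair has product 3, which forces R2C1 = 3.
Cage c needs sum 10, so R2C2 = 1.
1 is placed in row 2; hence R2C4 = 2.
The two cells of cage f must have difference 2, leaving R3C1 = 4.
Cage f's pair has difference 2, so R3C2 = 2.
Column 4 now contains 2, which forces R3C4 = 1.
Column 1 already has 4, so R4C1 = 2.
Column 2 now contains 1, which forces R4C2 = 3.
Row 4 already has 3, leaving R4C3 = 1.
Cage a has product 12, leaving R4C4 = 4.
1 is placed in row 3; hence R3C3 = 3.
The full grid is 1 4 2 3 / 3 1 4 2 / 4 2 3 1 / 2 3 1 4.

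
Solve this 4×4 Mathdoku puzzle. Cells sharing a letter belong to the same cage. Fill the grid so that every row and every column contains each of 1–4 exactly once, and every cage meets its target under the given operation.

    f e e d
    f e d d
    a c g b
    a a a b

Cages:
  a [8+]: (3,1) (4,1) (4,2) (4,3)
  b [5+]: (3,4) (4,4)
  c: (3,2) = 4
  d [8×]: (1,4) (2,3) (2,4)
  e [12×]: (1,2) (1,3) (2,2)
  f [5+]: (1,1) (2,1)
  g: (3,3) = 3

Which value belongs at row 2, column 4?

Cage c is given, leaving (3,2) = 4.
G is a freebie, so (3,3) = 3.
Column 4 needs a 3, and only (4,4) is open for it.
Cage a needs sum 8, so (3,1) = 1.
Cage b needs two cells with sum 5, so (3,4) = 2.
The 3 cells of cage d must have product 8, leaving (2,3) = 2.
Cage f's pair has sum 5, leaving (1,1) = 2.
2 is placed in column 3, leaving (1,3) = 4.
4 is placed in row 1, so (1,4) = 1.
Row 2 already has 2; hence (2,1) = 3.
Row 2 now contains 3, so (2,2) = 1.
1 is placed in column 4, leaving (2,4) = 4.
Column 1 now contains 2, leaving (4,1) = 4.
Column 2 now contains 1; hence (4,2) = 2.
Column 3 already has 4, which forces (4,3) = 1.
1 is placed in row 1, leaving (1,2) = 3.
Completed grid: 2 3 4 1 / 3 1 2 4 / 1 4 3 2 / 4 2 1 3.

4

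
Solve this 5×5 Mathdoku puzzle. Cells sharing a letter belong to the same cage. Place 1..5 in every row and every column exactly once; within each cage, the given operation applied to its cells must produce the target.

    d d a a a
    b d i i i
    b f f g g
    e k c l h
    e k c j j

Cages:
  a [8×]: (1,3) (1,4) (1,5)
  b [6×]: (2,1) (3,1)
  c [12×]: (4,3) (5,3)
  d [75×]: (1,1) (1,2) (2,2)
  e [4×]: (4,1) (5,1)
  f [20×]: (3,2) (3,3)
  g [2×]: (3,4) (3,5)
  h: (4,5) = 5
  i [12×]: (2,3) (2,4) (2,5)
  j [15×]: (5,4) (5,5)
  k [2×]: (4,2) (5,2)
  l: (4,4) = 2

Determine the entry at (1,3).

Cage d has product 75, so (1,1) = 5.
Cage d has product 75, so (1,2) = 3.
The 3 cells of cage d must have product 75, so (2,2) = 5.
Column 2 now contains 5; hence (3,2) = 4.
Row 3 already has 4, so (3,3) = 5.
L is a freebie; hence (4,4) = 2.
Cage h is a single given cell; hence (4,5) = 5.
Column 5 now contains 5, which forces (5,5) = 3.
Column 4 already has 2, so (3,4) = 1.
Cage g's pair has product 2; hence (3,5) = 2.
2 is placed in row 4, which forces (4,2) = 1.
The two cells of cage c must have product 12, so (4,3) = 3.
The two cells of cage k must have product 2, leaving (5,2) = 2.
Row 5 now contains 3, leaving (5,3) = 4.
Row 5 now contains 3, which forces (5,4) = 5.
Cage a has product 8, which forces (1,3) = 2.
Column 4 now contains 1, which forces (1,4) = 4.
Cage a needs product 8, which forces (1,5) = 1.
Cage b's pair has product 6, which forces (2,1) = 2.
4 is placed in column 3, so (2,3) = 1.
Cage i has product 12, which forces (2,4) = 3.
Cage i has product 12, leaving (2,5) = 4.
2 is placed in row 3, which forces (3,1) = 3.
1 is placed in row 4, so (4,1) = 4.
Row 5 already has 4; hence (5,1) = 1.
Filled in: 5 3 2 4 1 / 2 5 1 3 4 / 3 4 5 1 2 / 4 1 3 2 5 / 1 2 4 5 3.

2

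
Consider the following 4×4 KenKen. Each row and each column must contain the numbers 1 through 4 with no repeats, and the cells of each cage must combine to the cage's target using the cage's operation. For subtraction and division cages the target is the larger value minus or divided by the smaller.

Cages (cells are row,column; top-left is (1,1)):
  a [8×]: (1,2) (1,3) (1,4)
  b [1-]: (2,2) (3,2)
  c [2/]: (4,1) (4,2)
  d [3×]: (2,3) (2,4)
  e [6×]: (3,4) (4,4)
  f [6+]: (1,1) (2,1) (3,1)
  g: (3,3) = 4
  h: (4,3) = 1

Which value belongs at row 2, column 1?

2

Cage g is given, so (3,3) = 4.
H is a freebie, so (4,3) = 1.
Column 3 now contains 1, which forces (1,3) = 2.
Column 3 now contains 1; hence (2,3) = 3.
Cage d needs two cells with product 3, leaving (2,4) = 1.
Cage a needs product 8; hence (1,2) = 1.
Column 4 already has 1, which forces (1,4) = 4.
1 is placed in row 2; hence (2,1) = 2.
2 is placed in row 2, leaving (2,2) = 4.
1 is placed in column 2, so (3,2) = 3.
Row 3 now contains 3, so (3,4) = 2.
Column 1 now contains 2, leaving (4,1) = 4.
Column 2 already has 4, leaving (4,2) = 2.
Column 4 already has 2, leaving (4,4) = 3.
1 is placed in row 1, which forces (1,1) = 3.
Row 3 now contains 3; hence (3,1) = 1.
Completed grid: 3 1 2 4 / 2 4 3 1 / 1 3 4 2 / 4 2 1 3.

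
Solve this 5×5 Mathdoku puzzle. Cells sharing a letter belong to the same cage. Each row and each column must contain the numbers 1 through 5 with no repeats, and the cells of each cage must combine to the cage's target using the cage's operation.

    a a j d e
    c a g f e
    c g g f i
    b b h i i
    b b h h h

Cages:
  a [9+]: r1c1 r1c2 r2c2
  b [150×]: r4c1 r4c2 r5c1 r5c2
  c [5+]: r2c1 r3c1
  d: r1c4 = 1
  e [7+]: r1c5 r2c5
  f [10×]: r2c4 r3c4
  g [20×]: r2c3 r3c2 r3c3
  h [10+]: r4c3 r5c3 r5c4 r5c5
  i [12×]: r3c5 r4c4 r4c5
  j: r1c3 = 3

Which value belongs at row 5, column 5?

4

Cage j is given; hence r1c3 = 3.
D is a freebie, so r1c4 = 1.
Column 2 needs a 1, and only r3c2 is open for it.
In row 2, 1 can only go at r2c1, so r2c1 = 1.
The two cells of cage c must have sum 5, which forces r3c1 = 4.
4 is placed in row 3, leaving r3c3 = 5.
5 is placed in row 3, so r3c4 = 2.
Row 3 now contains 2, so r3c5 = 3.
3 is placed in column 5; hence r4c5 = 1.
Column 1 now contains 4; hence r1c1 = 2.
Row 1 already has 2, which forces r1c5 = 5.
Column 3 now contains 5, so r2c3 = 4.
Column 4 already has 2; hence r2c4 = 5.
5 is placed in column 5, leaving r2c5 = 2.
4 is placed in column 3, which forces r4c3 = 2.
Cage i needs product 12, leaving r4c4 = 4.
The 4 cells of cage h must have sum 10, which forces r5c3 = 1.
5 is placed in column 4; hence r5c4 = 3.
Column 5 already has 2, leaving r5c5 = 4.
Row 1 now contains 5, leaving r1c2 = 4.
2 is placed in row 2, so r2c2 = 3.
Cage b has product 150, which forces r4c1 = 3.
The 4 cells of cage b must have product 150, which forces r4c2 = 5.
Row 5 now contains 3, leaving r5c1 = 5.
Cage b needs product 150; hence r5c2 = 2.
The full grid is 2 4 3 1 5 / 1 3 4 5 2 / 4 1 5 2 3 / 3 5 2 4 1 / 5 2 1 3 4.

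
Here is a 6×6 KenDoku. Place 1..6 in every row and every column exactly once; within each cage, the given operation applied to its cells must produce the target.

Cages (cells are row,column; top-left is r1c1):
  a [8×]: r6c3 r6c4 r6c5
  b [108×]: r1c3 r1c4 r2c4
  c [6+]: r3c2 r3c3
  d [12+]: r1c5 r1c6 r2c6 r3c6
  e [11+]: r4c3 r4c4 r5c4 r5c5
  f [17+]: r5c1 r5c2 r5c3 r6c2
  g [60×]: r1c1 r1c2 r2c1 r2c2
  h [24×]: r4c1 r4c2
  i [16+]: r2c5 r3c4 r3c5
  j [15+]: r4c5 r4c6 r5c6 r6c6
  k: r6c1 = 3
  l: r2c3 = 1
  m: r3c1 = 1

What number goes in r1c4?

Cage b needs product 108, so r1c3 = 6.
The 3 cells of cage b must have product 108, so r1c4 = 3.
Cage l is a single given cell, leaving r2c3 = 1.
Cage b needs product 108, leaving r2c4 = 6.
6 is placed in row 2; hence r2c5 = 5.
Cage m is a single given cell, which forces r3c1 = 1.
Column 4 now contains 6, leaving r3c4 = 5.
Cage k is a single given cell, so r6c1 = 3.
Cage g has product 60, so r1c1 = 5.
Cage g needs product 60, so r2c2 = 3.
Cage i has sum 16, which forces r3c5 = 6.
The 4 cells of cage d must have sum 12, leaving r1c5 = 4.
Cage d needs sum 12, so r1c6 = 1.
The 4 cells of cage d must have sum 12, which forces r2c6 = 4.
Cage d needs sum 12, leaving r3c6 = 3.
Row 1 now contains 1; hence r1c2 = 2.
Row 2 now contains 4, which forces r2c1 = 2.
Column 2 already has 2; hence r3c2 = 4.
Row 3 now contains 4; hence r3c3 = 2.
4 is placed in column 2, so r4c2 = 6.
The 4 cells of cage j must have sum 15; hence r4c5 = 2.
6 is placed in row 4, leaving r4c6 = 5.
6 is placed in column 2, which forces r6c2 = 5.
2 is placed in column 3, leaving r6c3 = 4.
Column 5 already has 2, leaving r6c5 = 1.
6 is placed in row 4, so r4c1 = 4.
4 is placed in column 3, leaving r4c3 = 3.
Row 4 now contains 4, leaving r4c4 = 1.
The 4 cells of cage f must have sum 17, so r5c1 = 6.
5 is placed in column 2, which forces r5c2 = 1.
Cage f needs sum 17, leaving r5c3 = 5.
Column 4 now contains 1; hence r5c4 = 4.
1 is placed in column 5, leaving r5c5 = 3.
6 is placed in row 5; hence r5c6 = 2.
1 is placed in row 6; hence r6c4 = 2.
Column 6 now contains 2, which forces r6c6 = 6.
Completed grid: 5 2 6 3 4 1 / 2 3 1 6 5 4 / 1 4 2 5 6 3 / 4 6 3 1 2 5 / 6 1 5 4 3 2 / 3 5 4 2 1 6.

3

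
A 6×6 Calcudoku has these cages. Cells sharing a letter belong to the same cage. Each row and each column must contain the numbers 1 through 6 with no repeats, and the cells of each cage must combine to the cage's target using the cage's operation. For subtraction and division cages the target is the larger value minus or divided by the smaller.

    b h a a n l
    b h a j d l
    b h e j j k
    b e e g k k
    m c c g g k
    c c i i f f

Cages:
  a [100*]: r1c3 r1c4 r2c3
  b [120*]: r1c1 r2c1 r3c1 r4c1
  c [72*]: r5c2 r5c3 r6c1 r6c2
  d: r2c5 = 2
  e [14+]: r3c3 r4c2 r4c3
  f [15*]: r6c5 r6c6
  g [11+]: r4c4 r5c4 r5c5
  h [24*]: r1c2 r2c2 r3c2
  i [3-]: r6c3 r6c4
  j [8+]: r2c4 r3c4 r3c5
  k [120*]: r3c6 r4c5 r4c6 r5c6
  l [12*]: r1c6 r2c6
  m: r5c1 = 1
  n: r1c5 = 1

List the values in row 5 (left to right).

The 3 cells of cage a must have product 100, leaving r1c3 = 4.
Cage a has product 100, so r1c4 = 5.
Cage n is given, so r1c5 = 1.
The 3 cells of cage a must have product 100, which forces r2c3 = 5.
Cage d is given, so r2c5 = 2.
Cage m is given, so r5c1 = 1.
In row 1, 6 can only go at r1c2, so r1c2 = 6.
Column 2 now contains 6, leaving r4c2 = 5.
The 4 cells of cage b must have product 120, leaving r3c1 = 5.
The 4 cells of cage k must have product 120, which forces r5c6 = 5.
Column 6 already has 5, so r6c6 = 3.
3 is placed in column 6, which forces r1c6 = 2.
Cage l needs two cells with product 12; hence r2c6 = 6.
The two cells of cage i must have difference 3, leaving r6c3 = 1.
Cage i needs two cells with difference 3, leaving r6c4 = 4.
Row 6 already has 3, leaving r6c5 = 5.
2 is placed in row 1, leaving r1c1 = 3.
Cage b has product 120, so r2c1 = 4.
4 is placed in row 2; hence r2c2 = 1.
1 is placed in row 2, leaving r2c4 = 3.
Column 2 already has 1; hence r3c2 = 4.
Row 3 now contains 4, so r3c5 = 3.
Row 3 now contains 4; hence r3c6 = 1.
The 4 cells of cage b must have product 120, leaving r4c1 = 2.
Cage k needs product 120, leaving r4c5 = 6.
Column 6 now contains 1, so r4c6 = 4.
Cage c has product 72, so r5c2 = 3.
Cage c has product 72, so r5c3 = 2.
2 is placed in row 5; hence r5c4 = 6.
6 is placed in column 5; hence r5c5 = 4.
Row 6 now contains 4, so r6c1 = 6.
Row 6 now contains 1, leaving r6c2 = 2.
Row 3 now contains 3; hence r3c3 = 6.
1 is placed in row 3, so r3c4 = 2.
Row 4 already has 6, so r4c3 = 3.
Row 4 already has 6, which forces r4c4 = 1.
Completed grid: 3 6 4 5 1 2 / 4 1 5 3 2 6 / 5 4 6 2 3 1 / 2 5 3 1 6 4 / 1 3 2 6 4 5 / 6 2 1 4 5 3.

1 3 2 6 4 5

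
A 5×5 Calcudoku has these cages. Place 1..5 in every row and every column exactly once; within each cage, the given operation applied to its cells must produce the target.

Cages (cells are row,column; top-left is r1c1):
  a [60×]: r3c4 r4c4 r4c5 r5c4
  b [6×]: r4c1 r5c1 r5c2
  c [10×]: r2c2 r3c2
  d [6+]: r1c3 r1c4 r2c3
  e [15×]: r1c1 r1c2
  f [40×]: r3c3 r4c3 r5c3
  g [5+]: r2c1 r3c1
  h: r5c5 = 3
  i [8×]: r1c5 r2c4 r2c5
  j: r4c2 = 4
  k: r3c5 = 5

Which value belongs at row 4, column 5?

Cage k is a single given cell, leaving r3c5 = 5.
J is a freebie; hence r4c2 = 4.
Cage h is given, leaving r5c5 = 3.
Cage c needs two cells with product 10; hence r2c2 = 5.
5 is placed in row 3, so r3c2 = 2.
Row 3 already has 2, which forces r3c3 = 4.
Row 3 already has 4, which forces r3c4 = 3.
Cage b has product 6; hence r4c1 = 3.
3 is placed in column 4; hence r4c4 = 5.
2 is placed in column 2; hence r5c2 = 1.
Column 1 now contains 3, so r1c1 = 5.
Column 2 already has 5; hence r1c2 = 3.
Cage g's pair has sum 5, which forces r2c1 = 4.
3 is placed in row 3, which forces r3c1 = 1.
5 is placed in row 4, leaving r4c3 = 2.
2 is placed in row 4, leaving r4c5 = 1.
Row 5 now contains 1, which forces r5c1 = 2.
Cage f has product 40; hence r5c3 = 5.
2 is placed in row 5; hence r5c4 = 4.
Column 3 already has 2, leaving r1c3 = 1.
Cage d has sum 6; hence r1c4 = 2.
The 3 cells of cage i must have product 8, leaving r1c5 = 4.
The 3 cells of cage d must have sum 6, which forces r2c3 = 3.
Cage i has product 8, leaving r2c4 = 1.
Column 5 already has 1, which forces r2c5 = 2.
The full grid is 5 3 1 2 4 / 4 5 3 1 2 / 1 2 4 3 5 / 3 4 2 5 1 / 2 1 5 4 3.

1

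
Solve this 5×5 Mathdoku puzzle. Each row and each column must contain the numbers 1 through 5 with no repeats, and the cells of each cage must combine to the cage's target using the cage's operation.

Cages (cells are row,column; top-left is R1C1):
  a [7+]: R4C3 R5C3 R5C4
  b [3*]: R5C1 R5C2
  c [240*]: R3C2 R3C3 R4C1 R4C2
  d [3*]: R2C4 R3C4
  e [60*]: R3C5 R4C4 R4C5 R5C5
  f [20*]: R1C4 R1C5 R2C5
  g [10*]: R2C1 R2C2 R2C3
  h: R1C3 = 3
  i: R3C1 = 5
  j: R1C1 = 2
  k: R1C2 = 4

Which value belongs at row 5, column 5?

Cage j is given, so R1C1 = 2.
Cage k is given, leaving R1C2 = 4.
H is a freebie, which forces R1C3 = 3.
I is a freebie; hence R3C1 = 5.
5 is placed in row 3, leaving R3C2 = 3.
5 is placed in row 3, so R3C3 = 4.
Row 3 now contains 3, which forces R3C4 = 1.
Row 3 now contains 1, so R3C5 = 2.
Column 2 already has 3, so R4C2 = 5.
Column 2 already has 3, leaving R5C2 = 1.
1 is placed in column 4, so R1C4 = 5.
Cage f has product 20, which forces R1C5 = 1.
5 is placed in column 1, so R2C1 = 1.
Column 2 already has 1, which forces R2C2 = 2.
The 3 cells of cage g must have product 10, leaving R2C3 = 5.
1 is placed in column 4, which forces R2C4 = 3.
Cage f needs product 20; hence R2C5 = 4.
Cage c has product 240, so R4C1 = 4.
The 3 cells of cage a must have sum 7; hence R4C3 = 1.
Cage e has product 60, so R4C4 = 2.
Cage e has product 60; hence R4C5 = 3.
Row 5 now contains 1; hence R5C1 = 3.
The 3 cells of cage a must have sum 7, which forces R5C3 = 2.
The 3 cells of cage a must have sum 7, which forces R5C4 = 4.
Cage e has product 60; hence R5C5 = 5.
Completed grid: 2 4 3 5 1 / 1 2 5 3 4 / 5 3 4 1 2 / 4 5 1 2 3 / 3 1 2 4 5.

5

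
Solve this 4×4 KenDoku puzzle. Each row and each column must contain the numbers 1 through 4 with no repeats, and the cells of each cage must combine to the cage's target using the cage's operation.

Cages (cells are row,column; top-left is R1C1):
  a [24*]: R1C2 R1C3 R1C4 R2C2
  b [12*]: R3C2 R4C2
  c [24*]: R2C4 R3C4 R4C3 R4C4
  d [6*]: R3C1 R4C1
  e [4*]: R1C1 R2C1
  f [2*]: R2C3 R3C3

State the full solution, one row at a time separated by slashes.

1 2 3 4 / 4 1 2 3 / 3 4 1 2 / 2 3 4 1

The only place for 2 in row 1 is R1C2.
2 is placed in column 2; hence R2C2 = 1.
Row 2 now contains 1, so R2C3 = 2.
2 is placed in column 3, so R3C3 = 1.
The two cells of cage e must have product 4, which forces R1C1 = 1.
Row 2 now contains 1, leaving R2C1 = 4.
Row 2 already has 4, leaving R2C4 = 3.
Cage c has product 24, which forces R3C4 = 2.
The 4 cells of cage c must have product 24; hence R4C4 = 1.
Cage a needs product 24, so R1C3 = 3.
Column 4 now contains 3; hence R1C4 = 4.
Row 3 now contains 2, leaving R3C1 = 3.
3 is placed in row 3; hence R3C2 = 4.
The two cells of cage d must have product 6, so R4C1 = 2.
Column 2 already has 4, so R4C2 = 3.
Cage c has product 24, which forces R4C3 = 4.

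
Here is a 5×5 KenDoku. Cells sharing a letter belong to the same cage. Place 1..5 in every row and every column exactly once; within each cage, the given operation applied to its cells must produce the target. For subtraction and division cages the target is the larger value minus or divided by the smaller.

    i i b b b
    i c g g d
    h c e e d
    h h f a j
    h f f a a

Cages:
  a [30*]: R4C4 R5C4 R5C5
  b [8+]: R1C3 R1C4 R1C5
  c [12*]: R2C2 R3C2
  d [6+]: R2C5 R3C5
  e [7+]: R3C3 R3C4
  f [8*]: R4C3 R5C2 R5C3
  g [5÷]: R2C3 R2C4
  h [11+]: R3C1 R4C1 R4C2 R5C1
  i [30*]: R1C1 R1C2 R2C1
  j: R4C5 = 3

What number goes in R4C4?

J is a freebie, so R4C5 = 3.
Cage a has product 30, which forces R5C4 = 3.
The only place for 1 in row 3 is R3C1.
In column 2, 5 can only go at R1C2, so R1C2 = 5.
The 3 cells of cage b must have sum 8, leaving R1C3 = 3.
Row 1 already has 3, leaving R1C1 = 2.
The 3 cells of cage i must have product 30, so R2C1 = 3.
Row 2 already has 3; hence R2C2 = 4.
Row 2 now contains 4, so R2C5 = 2.
4 is placed in column 2, leaving R3C2 = 3.
2 is placed in column 5, leaving R3C5 = 4.
4 is placed in column 2; hence R4C2 = 1.
Column 2 now contains 1, so R5C2 = 2.
2 is placed in column 5, leaving R5C5 = 5.
The 3 cells of cage b must have sum 8, so R1C4 = 4.
Column 5 now contains 4; hence R1C5 = 1.
Cage h needs sum 11; hence R4C1 = 5.
The 3 cells of cage f must have product 8, leaving R4C3 = 4.
Cage a has product 30, which forces R4C4 = 2.
5 is placed in row 5, which forces R5C1 = 4.
Cage f needs product 8, leaving R5C3 = 1.
1 is placed in column 3, leaving R2C3 = 5.
Cage g's pair has quotient 5, leaving R2C4 = 1.
Cage e needs two cells with sum 7, which forces R3C3 = 2.
Column 4 already has 2, which forces R3C4 = 5.
Completed grid: 2 5 3 4 1 / 3 4 5 1 2 / 1 3 2 5 4 / 5 1 4 2 3 / 4 2 1 3 5.

2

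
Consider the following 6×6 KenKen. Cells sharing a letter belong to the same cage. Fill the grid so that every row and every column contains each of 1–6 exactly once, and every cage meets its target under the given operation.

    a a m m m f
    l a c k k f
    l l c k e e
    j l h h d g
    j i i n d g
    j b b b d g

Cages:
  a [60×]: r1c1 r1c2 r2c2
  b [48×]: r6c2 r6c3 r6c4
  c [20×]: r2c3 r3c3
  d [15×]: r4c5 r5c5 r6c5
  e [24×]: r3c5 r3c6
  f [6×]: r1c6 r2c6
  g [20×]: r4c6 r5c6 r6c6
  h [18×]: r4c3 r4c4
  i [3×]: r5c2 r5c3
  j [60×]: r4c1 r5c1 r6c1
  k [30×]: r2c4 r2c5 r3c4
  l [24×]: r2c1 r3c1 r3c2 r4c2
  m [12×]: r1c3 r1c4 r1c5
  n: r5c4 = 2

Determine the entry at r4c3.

6

N is a freebie; hence r5c4 = 2.
The only place for 6 in row 5 is r5c1.
Row 5 needs a 4, and only r5c6 is open for it.
Cage e's pair has product 24; hence r3c5 = 4.
Column 6 now contains 4, so r3c6 = 6.
The two cells of cage c must have product 20, so r2c3 = 4.
Row 3 now contains 4, which forces r3c3 = 5.
The only place for 1 in row 2 is r2c1.
Cage l has product 24, leaving r4c2 = 4.
Cage b has product 48, leaving r6c4 = 4.
In row 1, 4 can only go at r1c1, so r1c1 = 4.
In row 1, 5 can only go at r1c2, so r1c2 = 5.
5 is placed in column 2, leaving r2c2 = 3.
Row 2 already has 3, which forces r2c6 = 2.
Column 2 now contains 3; hence r3c2 = 2.
Column 2 now contains 3; hence r5c2 = 1.
Row 5 already has 1, which forces r5c3 = 3.
Row 5 now contains 3, which forces r5c5 = 5.
Column 2 already has 2, which forces r6c2 = 6.
Row 6 now contains 6; hence r6c3 = 2.
Cage m has product 12; hence r1c5 = 2.
Column 6 already has 2; hence r1c6 = 3.
Cage k has product 30, leaving r2c4 = 5.
5 is placed in column 5; hence r2c5 = 6.
Row 3 now contains 2, so r3c1 = 3.
Cage k has product 30, which forces r3c4 = 1.
The 3 cells of cage j must have product 60, which forces r4c1 = 2.
Column 3 now contains 3; hence r4c3 = 6.
The two cells of cage h must have product 18; hence r4c4 = 3.
3 is placed in row 4, which forces r4c5 = 1.
1 is placed in row 4; hence r4c6 = 5.
2 is placed in row 6, leaving r6c1 = 5.
Column 5 now contains 1; hence r6c5 = 3.
Column 6 now contains 5, so r6c6 = 1.
Column 3 already has 6, which forces r1c3 = 1.
Column 4 now contains 1, which forces r1c4 = 6.
The full grid is 4 5 1 6 2 3 / 1 3 4 5 6 2 / 3 2 5 1 4 6 / 2 4 6 3 1 5 / 6 1 3 2 5 4 / 5 6 2 4 3 1.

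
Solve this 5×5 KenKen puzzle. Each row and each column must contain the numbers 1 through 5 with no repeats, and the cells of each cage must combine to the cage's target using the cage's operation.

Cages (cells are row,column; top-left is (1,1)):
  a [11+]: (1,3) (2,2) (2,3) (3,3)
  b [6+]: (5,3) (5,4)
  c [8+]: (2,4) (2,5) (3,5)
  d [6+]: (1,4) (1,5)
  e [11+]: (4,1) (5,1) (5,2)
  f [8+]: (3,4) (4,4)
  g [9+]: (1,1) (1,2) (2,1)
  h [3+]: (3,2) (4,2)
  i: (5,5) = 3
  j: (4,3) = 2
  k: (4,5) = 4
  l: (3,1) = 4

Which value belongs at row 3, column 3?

L is a freebie, which forces (3,1) = 4.
J is a freebie, leaving (4,3) = 2.
Cage k is given, leaving (4,5) = 4.
Cage i is given, leaving (5,5) = 3.
The two cells of cage h must have sum 3; hence (3,2) = 2.
Cage e needs sum 11, leaving (4,1) = 5.
2 is placed in row 4; hence (4,2) = 1.
Row 4 now contains 5; hence (4,4) = 3.
1 is placed in column 2; hence (2,2) = 3.
Column 4 now contains 3, which forces (3,4) = 5.
Row 3 now contains 5, leaving (3,5) = 1.
Cage g needs sum 9; hence (1,1) = 3.
Cage c has sum 8, which forces (2,4) = 2.
Cage c needs sum 8, leaving (2,5) = 5.
Row 3 already has 1, which forces (3,3) = 3.
Column 4 now contains 2, which forces (5,4) = 1.
Cage g has sum 9, which forces (1,2) = 5.
Column 4 now contains 1, which forces (1,4) = 4.
5 is placed in column 5, leaving (1,5) = 2.
Row 2 now contains 2, leaving (2,1) = 1.
Row 2 already has 1; hence (2,3) = 4.
Row 5 now contains 1, so (5,1) = 2.
Cage e has sum 11, leaving (5,2) = 4.
Cage b's pair has sum 6, so (5,3) = 5.
Row 1 already has 4, leaving (1,3) = 1.
Filled in: 3 5 1 4 2 / 1 3 4 2 5 / 4 2 3 5 1 / 5 1 2 3 4 / 2 4 5 1 3.

3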